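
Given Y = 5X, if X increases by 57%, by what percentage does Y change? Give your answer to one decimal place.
57.0%

For Y = 5X:
If X → X(1 + 0.57)
Then Y → Y · (1 + 0.57)^1
     = Y · 1.5700

Percentage change = ((1 + 0.57)^1 − 1) × 100% = 57.0%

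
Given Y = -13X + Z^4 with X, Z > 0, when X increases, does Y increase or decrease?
Y decreases

Taking the partial derivative:
∂Y/∂X = -13

∂Y/∂X = -13 < 0 (assuming positive values)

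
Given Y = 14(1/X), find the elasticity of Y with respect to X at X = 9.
Elasticity = -1

Elasticity = (dY/dX) · (X/Y)

dY/dX = -14/X²
At X = 9: dY/dX = -14/81, Y = 14/9

Elasticity = (-14/81) · (9 / (14/9)) = -1

Interpretation: for a small percentage change in X, the percentage change in Y is approximately -1.00 times as large.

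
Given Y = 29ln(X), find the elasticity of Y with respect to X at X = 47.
Elasticity = 1/ln(47) ≈ 0.2597

Elasticity = (dY/dX) · (X/Y)

dY/dX = 29/X
At X = 47: dY/dX = 29/47, Y = 29·ln(47)

Elasticity = (29/47) · (47 / (29·ln(47))) = 1/ln(47) ≈ 0.2597

Interpretation: for a small percentage change in X, the percentage change in Y is approximately 0.26 times as large.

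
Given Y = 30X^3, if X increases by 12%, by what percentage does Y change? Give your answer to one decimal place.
40.5%

For Y = 30X^3:
If X → X(1 + 0.12)
Then Y → Y · (1 + 0.12)^3
     ≈ Y · 1.4049

Percentage change = ((1 + 0.12)^3 − 1) × 100% ≈ 40.5%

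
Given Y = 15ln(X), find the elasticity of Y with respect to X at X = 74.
Elasticity = 1/ln(74) ≈ 0.2323

Elasticity = (dY/dX) · (X/Y)

dY/dX = 15/X
At X = 74: dY/dX = 15/74, Y = 15·ln(74)

Elasticity = (15/74) · (74 / (15·ln(74))) = 1/ln(74) ≈ 0.2323

Interpretation: for a small percentage change in X, the percentage change in Y is approximately 0.23 times as large.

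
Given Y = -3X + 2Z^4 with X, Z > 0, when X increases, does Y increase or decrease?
Y decreases

Taking the partial derivative:
∂Y/∂X = -3

∂Y/∂X = -3 < 0 (assuming positive values)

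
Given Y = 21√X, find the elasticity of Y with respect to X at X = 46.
Elasticity = 1/2

Elasticity = (dY/dX) · (X/Y)

dY/dX = 21/(2·√X)
At X = 46: dY/dX = 21·√46/92, Y = 21·√46

Elasticity = (21·√46/92) · (46 / (21·√46)) = 1/2

Interpretation: for a small percentage change in X, the percentage change in Y is approximately 0.50 times as large.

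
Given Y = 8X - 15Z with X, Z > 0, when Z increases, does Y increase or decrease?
Y decreases

Taking the partial derivative:
∂Y/∂Z = -15

∂Y/∂Z = -15 < 0 (assuming positive values)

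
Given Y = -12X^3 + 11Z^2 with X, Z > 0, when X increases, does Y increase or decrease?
Y decreases

Taking the partial derivative:
∂Y/∂X = -36X^2

∂Y/∂X = -36X^2 < 0 (assuming positive values)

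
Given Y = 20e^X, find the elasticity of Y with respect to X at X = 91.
Elasticity = 91

Elasticity = (dY/dX) · (X/Y)

dY/dX = 20·e^X
At X = 91: dY/dX = 20·e^91, Y = 20·e^91

Elasticity = (20·e^91) · (91 / (20·e^91)) = 91

Interpretation: for a small percentage change in X, the percentage change in Y is approximately 91.00 times as large.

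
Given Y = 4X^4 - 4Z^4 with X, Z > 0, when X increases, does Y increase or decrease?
Y increases

Taking the partial derivative:
∂Y/∂X = 16X^3

∂Y/∂X = 16X^3 > 0 (assuming positive values)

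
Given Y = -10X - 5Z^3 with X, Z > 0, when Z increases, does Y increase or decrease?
Y decreases

Taking the partial derivative:
∂Y/∂Z = -15Z^2

∂Y/∂Z = -15Z^2 < 0 (assuming positive values)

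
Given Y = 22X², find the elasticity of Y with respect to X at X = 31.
Elasticity = 2

Elasticity = (dY/dX) · (X/Y)

dY/dX = 44·X
At X = 31: dY/dX = 1364, Y = 21142

Elasticity = 1364 · (31 / 21142) = 2

Interpretation: for a small percentage change in X, the percentage change in Y is approximately 2.00 times as large.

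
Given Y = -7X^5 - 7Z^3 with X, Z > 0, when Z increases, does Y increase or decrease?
Y decreases

Taking the partial derivative:
∂Y/∂Z = -21Z^2

∂Y/∂Z = -21Z^2 < 0 (assuming positive values)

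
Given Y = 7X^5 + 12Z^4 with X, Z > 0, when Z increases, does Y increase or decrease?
Y increases

Taking the partial derivative:
∂Y/∂Z = 48Z^3

∂Y/∂Z = 48Z^3 > 0 (assuming positive values)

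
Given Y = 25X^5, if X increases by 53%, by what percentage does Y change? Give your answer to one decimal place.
738.4%

For Y = 25X^5:
If X → X(1 + 0.53)
Then Y → Y · (1 + 0.53)^5
     ≈ Y · 8.3841

Percentage change = ((1 + 0.53)^5 − 1) × 100% ≈ 738.4%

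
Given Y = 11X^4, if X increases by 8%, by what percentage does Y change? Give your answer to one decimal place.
36.0%

For Y = 11X^4:
If X → X(1 + 0.08)
Then Y → Y · (1 + 0.08)^4
     ≈ Y · 1.3605

Percentage change = ((1 + 0.08)^4 − 1) × 100% ≈ 36.0%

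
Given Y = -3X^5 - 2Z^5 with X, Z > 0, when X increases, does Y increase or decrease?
Y decreases

Taking the partial derivative:
∂Y/∂X = -15X^4

∂Y/∂X = -15X^4 < 0 (assuming positive values)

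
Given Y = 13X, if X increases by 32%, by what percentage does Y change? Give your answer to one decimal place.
32.0%

For Y = 13X:
If X → X(1 + 0.32)
Then Y → Y · (1 + 0.32)^1
     = Y · 1.3200

Percentage change = ((1 + 0.32)^1 − 1) × 100% = 32.0%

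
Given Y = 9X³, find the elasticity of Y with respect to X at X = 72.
Elasticity = 3

Elasticity = (dY/dX) · (X/Y)

dY/dX = 27·X²
At X = 72: dY/dX = 139968, Y = 3359232

Elasticity = 139968 · (72 / 3359232) = 3

Interpretation: for a small percentage change in X, the percentage change in Y is approximately 3.00 times as large.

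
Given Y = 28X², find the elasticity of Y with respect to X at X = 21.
Elasticity = 2

Elasticity = (dY/dX) · (X/Y)

dY/dX = 56·X
At X = 21: dY/dX = 1176, Y = 12348

Elasticity = 1176 · (21 / 12348) = 2

Interpretation: for a small percentage change in X, the percentage change in Y is approximately 2.00 times as large.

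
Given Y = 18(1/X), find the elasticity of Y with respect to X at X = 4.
Elasticity = -1

Elasticity = (dY/dX) · (X/Y)

dY/dX = -18/X²
At X = 4: dY/dX = -9/8, Y = 9/2

Elasticity = (-9/8) · (4 / (9/2)) = -1

Interpretation: for a small percentage change in X, the percentage change in Y is approximately -1.00 times as large.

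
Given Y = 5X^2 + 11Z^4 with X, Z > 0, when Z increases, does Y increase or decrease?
Y increases

Taking the partial derivative:
∂Y/∂Z = 44Z^3

∂Y/∂Z = 44Z^3 > 0 (assuming positive values)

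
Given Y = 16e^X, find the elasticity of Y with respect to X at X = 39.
Elasticity = 39

Elasticity = (dY/dX) · (X/Y)

dY/dX = 16·e^X
At X = 39: dY/dX = 16·e^39, Y = 16·e^39

Elasticity = (16·e^39) · (39 / (16·e^39)) = 39

Interpretation: for a small percentage change in X, the percentage change in Y is approximately 39.00 times as large.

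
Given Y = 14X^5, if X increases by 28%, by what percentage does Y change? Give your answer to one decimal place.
243.6%

For Y = 14X^5:
If X → X(1 + 0.28)
Then Y → Y · (1 + 0.28)^5
     ≈ Y · 3.4360

Percentage change = ((1 + 0.28)^5 − 1) × 100% ≈ 243.6%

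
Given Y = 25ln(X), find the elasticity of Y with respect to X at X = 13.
Elasticity = 1/ln(13) ≈ 0.3899

Elasticity = (dY/dX) · (X/Y)

dY/dX = 25/X
At X = 13: dY/dX = 25/13, Y = 25·ln(13)

Elasticity = (25/13) · (13 / (25·ln(13))) = 1/ln(13) ≈ 0.3899

Interpretation: for a small percentage change in X, the percentage change in Y is approximately 0.39 times as large.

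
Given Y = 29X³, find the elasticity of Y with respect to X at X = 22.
Elasticity = 3

Elasticity = (dY/dX) · (X/Y)

dY/dX = 87·X²
At X = 22: dY/dX = 42108, Y = 308792

Elasticity = 42108 · (22 / 308792) = 3

Interpretation: for a small percentage change in X, the percentage change in Y is approximately 3.00 times as large.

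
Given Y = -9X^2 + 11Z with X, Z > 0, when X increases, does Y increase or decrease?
Y decreases

Taking the partial derivative:
∂Y/∂X = -18X

∂Y/∂X = -18X < 0 (assuming positive values)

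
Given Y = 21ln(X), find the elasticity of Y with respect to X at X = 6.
Elasticity = 1/ln(6) ≈ 0.5581

Elasticity = (dY/dX) · (X/Y)

dY/dX = 21/X
At X = 6: dY/dX = 7/2, Y = 21·ln(6)

Elasticity = (7/2) · (6 / (21·ln(6))) = 1/ln(6) ≈ 0.5581

Interpretation: for a small percentage change in X, the percentage change in Y is approximately 0.56 times as large.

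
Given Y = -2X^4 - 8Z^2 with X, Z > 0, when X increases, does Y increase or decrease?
Y decreases

Taking the partial derivative:
∂Y/∂X = -8X^3

∂Y/∂X = -8X^3 < 0 (assuming positive values)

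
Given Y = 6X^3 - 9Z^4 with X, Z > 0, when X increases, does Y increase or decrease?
Y increases

Taking the partial derivative:
∂Y/∂X = 18X^2

∂Y/∂X = 18X^2 > 0 (assuming positive values)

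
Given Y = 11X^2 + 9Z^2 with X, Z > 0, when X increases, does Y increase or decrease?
Y increases

Taking the partial derivative:
∂Y/∂X = 22X

∂Y/∂X = 22X > 0 (assuming positive values)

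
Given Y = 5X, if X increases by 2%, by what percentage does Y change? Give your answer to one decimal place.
2.0%

For Y = 5X:
If X → X(1 + 0.02)
Then Y → Y · (1 + 0.02)^1
     = Y · 1.0200

Percentage change = ((1 + 0.02)^1 − 1) × 100% = 2.0%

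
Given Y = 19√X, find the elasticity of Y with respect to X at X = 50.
Elasticity = 1/2

Elasticity = (dY/dX) · (X/Y)

dY/dX = 19/(2·√X)
At X = 50: dY/dX = 19·√2/20, Y = 95·√2

Elasticity = (19·√2/20) · (50 / (95·√2)) = 1/2

Interpretation: for a small percentage change in X, the percentage change in Y is approximately 0.50 times as large.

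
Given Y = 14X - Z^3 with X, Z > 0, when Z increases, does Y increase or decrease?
Y decreases

Taking the partial derivative:
∂Y/∂Z = -3Z^2

∂Y/∂Z = -3Z^2 < 0 (assuming positive values)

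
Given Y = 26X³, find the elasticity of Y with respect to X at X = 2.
Elasticity = 3

Elasticity = (dY/dX) · (X/Y)

dY/dX = 78·X²
At X = 2: dY/dX = 312, Y = 208

Elasticity = 312 · (2 / 208) = 3

Interpretation: for a small percentage change in X, the percentage change in Y is approximately 3.00 times as large.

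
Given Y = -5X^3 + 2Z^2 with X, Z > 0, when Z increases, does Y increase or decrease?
Y increases

Taking the partial derivative:
∂Y/∂Z = 4Z

∂Y/∂Z = 4Z > 0 (assuming positive values)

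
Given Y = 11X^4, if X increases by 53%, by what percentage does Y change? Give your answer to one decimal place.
448.0%

For Y = 11X^4:
If X → X(1 + 0.53)
Then Y → Y · (1 + 0.53)^4
     ≈ Y · 5.4798

Percentage change = ((1 + 0.53)^4 − 1) × 100% ≈ 448.0%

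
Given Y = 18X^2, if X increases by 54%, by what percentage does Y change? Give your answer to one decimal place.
137.2%

For Y = 18X^2:
If X → X(1 + 0.54)
Then Y → Y · (1 + 0.54)^2
     = Y · 2.3716

Percentage change = ((1 + 0.54)^2 − 1) × 100% ≈ 137.2%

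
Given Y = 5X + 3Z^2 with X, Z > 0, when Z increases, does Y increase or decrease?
Y increases

Taking the partial derivative:
∂Y/∂Z = 6Z

∂Y/∂Z = 6Z > 0 (assuming positive values)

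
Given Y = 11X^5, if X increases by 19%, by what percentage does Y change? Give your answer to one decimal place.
138.6%

For Y = 11X^5:
If X → X(1 + 0.19)
Then Y → Y · (1 + 0.19)^5
     ≈ Y · 2.3864

Percentage change = ((1 + 0.19)^5 − 1) × 100% ≈ 138.6%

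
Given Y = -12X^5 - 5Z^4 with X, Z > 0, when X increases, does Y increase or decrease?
Y decreases

Taking the partial derivative:
∂Y/∂X = -60X^4

∂Y/∂X = -60X^4 < 0 (assuming positive values)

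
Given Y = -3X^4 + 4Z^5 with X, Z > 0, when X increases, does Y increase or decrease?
Y decreases

Taking the partial derivative:
∂Y/∂X = -12X^3

∂Y/∂X = -12X^3 < 0 (assuming positive values)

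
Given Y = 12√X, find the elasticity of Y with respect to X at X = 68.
Elasticity = 1/2

Elasticity = (dY/dX) · (X/Y)

dY/dX = 6/√X
At X = 68: dY/dX = 3·√17/17, Y = 24·√17

Elasticity = (3·√17/17) · (68 / (24·√17)) = 1/2

Interpretation: for a small percentage change in X, the percentage change in Y is approximately 0.50 times as large.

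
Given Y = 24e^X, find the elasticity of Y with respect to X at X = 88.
Elasticity = 88

Elasticity = (dY/dX) · (X/Y)

dY/dX = 24·e^X
At X = 88: dY/dX = 24·e^88, Y = 24·e^88

Elasticity = (24·e^88) · (88 / (24·e^88)) = 88

Interpretation: for a small percentage change in X, the percentage change in Y is approximately 88.00 times as large.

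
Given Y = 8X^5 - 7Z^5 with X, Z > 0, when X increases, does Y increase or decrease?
Y increases

Taking the partial derivative:
∂Y/∂X = 40X^4

∂Y/∂X = 40X^4 > 0 (assuming positive values)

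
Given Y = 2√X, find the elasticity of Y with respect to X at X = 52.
Elasticity = 1/2

Elasticity = (dY/dX) · (X/Y)

dY/dX = 1/√X
At X = 52: dY/dX = √13/26, Y = 4·√13

Elasticity = (√13/26) · (52 / (4·√13)) = 1/2

Interpretation: for a small percentage change in X, the percentage change in Y is approximately 0.50 times as large.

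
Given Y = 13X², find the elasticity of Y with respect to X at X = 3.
Elasticity = 2

Elasticity = (dY/dX) · (X/Y)

dY/dX = 26·X
At X = 3: dY/dX = 78, Y = 117

Elasticity = 78 · (3 / 117) = 2

Interpretation: for a small percentage change in X, the percentage change in Y is approximately 2.00 times as large.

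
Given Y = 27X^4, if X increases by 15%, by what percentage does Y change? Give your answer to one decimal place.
74.9%

For Y = 27X^4:
If X → X(1 + 0.15)
Then Y → Y · (1 + 0.15)^4
     ≈ Y · 1.7490

Percentage change = ((1 + 0.15)^4 − 1) × 100% ≈ 74.9%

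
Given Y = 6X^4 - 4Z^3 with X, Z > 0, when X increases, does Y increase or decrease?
Y increases

Taking the partial derivative:
∂Y/∂X = 24X^3

∂Y/∂X = 24X^3 > 0 (assuming positive values)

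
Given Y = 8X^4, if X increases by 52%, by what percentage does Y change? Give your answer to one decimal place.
433.8%

For Y = 8X^4:
If X → X(1 + 0.52)
Then Y → Y · (1 + 0.52)^4
     ≈ Y · 5.3379

Percentage change = ((1 + 0.52)^4 − 1) × 100% ≈ 433.8%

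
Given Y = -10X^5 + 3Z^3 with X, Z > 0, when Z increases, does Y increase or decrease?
Y increases

Taking the partial derivative:
∂Y/∂Z = 9Z^2

∂Y/∂Z = 9Z^2 > 0 (assuming positive values)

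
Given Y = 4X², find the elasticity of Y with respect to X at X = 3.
Elasticity = 2

Elasticity = (dY/dX) · (X/Y)

dY/dX = 8·X
At X = 3: dY/dX = 24, Y = 36

Elasticity = 24 · (3 / 36) = 2

Interpretation: for a small percentage change in X, the percentage change in Y is approximately 2.00 times as large.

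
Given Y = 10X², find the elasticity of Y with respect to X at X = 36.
Elasticity = 2

Elasticity = (dY/dX) · (X/Y)

dY/dX = 20·X
At X = 36: dY/dX = 720, Y = 12960

Elasticity = 720 · (36 / 12960) = 2

Interpretation: for a small percentage change in X, the percentage change in Y is approximately 2.00 times as large.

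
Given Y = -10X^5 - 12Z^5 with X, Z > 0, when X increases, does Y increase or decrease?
Y decreases

Taking the partial derivative:
∂Y/∂X = -50X^4

∂Y/∂X = -50X^4 < 0 (assuming positive values)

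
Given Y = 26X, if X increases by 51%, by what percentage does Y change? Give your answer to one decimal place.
51.0%

For Y = 26X:
If X → X(1 + 0.51)
Then Y → Y · (1 + 0.51)^1
     = Y · 1.5100

Percentage change = ((1 + 0.51)^1 − 1) × 100% = 51.0%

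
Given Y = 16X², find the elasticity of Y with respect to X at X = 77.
Elasticity = 2

Elasticity = (dY/dX) · (X/Y)

dY/dX = 32·X
At X = 77: dY/dX = 2464, Y = 94864

Elasticity = 2464 · (77 / 94864) = 2

Interpretation: for a small percentage change in X, the percentage change in Y is approximately 2.00 times as large.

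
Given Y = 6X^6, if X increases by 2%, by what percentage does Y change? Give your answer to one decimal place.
12.6%

For Y = 6X^6:
If X → X(1 + 0.02)
Then Y → Y · (1 + 0.02)^6
     ≈ Y · 1.1262

Percentage change = ((1 + 0.02)^6 − 1) × 100% ≈ 12.6%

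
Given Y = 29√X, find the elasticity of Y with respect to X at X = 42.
Elasticity = 1/2

Elasticity = (dY/dX) · (X/Y)

dY/dX = 29/(2·√X)
At X = 42: dY/dX = 29·√42/84, Y = 29·√42

Elasticity = (29·√42/84) · (42 / (29·√42)) = 1/2

Interpretation: for a small percentage change in X, the percentage change in Y is approximately 0.50 times as large.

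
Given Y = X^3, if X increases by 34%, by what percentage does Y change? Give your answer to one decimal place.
140.6%

For Y = X^3:
If X → X(1 + 0.34)
Then Y → Y · (1 + 0.34)^3
     ≈ Y · 2.4061

Percentage change = ((1 + 0.34)^3 − 1) × 100% ≈ 140.6%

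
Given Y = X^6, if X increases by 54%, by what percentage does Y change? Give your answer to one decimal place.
1233.9%

For Y = X^6:
If X → X(1 + 0.54)
Then Y → Y · (1 + 0.54)^6
     ≈ Y · 13.3390

Percentage change = ((1 + 0.54)^6 − 1) × 100% ≈ 1233.9%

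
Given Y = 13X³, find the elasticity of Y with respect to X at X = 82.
Elasticity = 3

Elasticity = (dY/dX) · (X/Y)

dY/dX = 39·X²
At X = 82: dY/dX = 262236, Y = 7167784

Elasticity = 262236 · (82 / 7167784) = 3

Interpretation: for a small percentage change in X, the percentage change in Y is approximately 3.00 times as large.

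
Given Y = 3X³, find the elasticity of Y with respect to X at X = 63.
Elasticity = 3

Elasticity = (dY/dX) · (X/Y)

dY/dX = 9·X²
At X = 63: dY/dX = 35721, Y = 750141

Elasticity = 35721 · (63 / 750141) = 3

Interpretation: for a small percentage change in X, the percentage change in Y is approximately 3.00 times as large.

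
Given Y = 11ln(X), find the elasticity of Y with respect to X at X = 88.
Elasticity = 1/ln(88) ≈ 0.2233

Elasticity = (dY/dX) · (X/Y)

dY/dX = 11/X
At X = 88: dY/dX = 1/8, Y = 11·ln(88)

Elasticity = (1/8) · (88 / (11·ln(88))) = 1/ln(88) ≈ 0.2233

Interpretation: for a small percentage change in X, the percentage change in Y is approximately 0.22 times as large.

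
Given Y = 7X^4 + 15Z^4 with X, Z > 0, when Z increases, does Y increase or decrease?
Y increases

Taking the partial derivative:
∂Y/∂Z = 60Z^3

∂Y/∂Z = 60Z^3 > 0 (assuming positive values)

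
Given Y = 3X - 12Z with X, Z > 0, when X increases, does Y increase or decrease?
Y increases

Taking the partial derivative:
∂Y/∂X = 3

∂Y/∂X = 3 > 0 (assuming positive values)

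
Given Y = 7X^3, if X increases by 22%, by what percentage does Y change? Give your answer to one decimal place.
81.6%

For Y = 7X^3:
If X → X(1 + 0.22)
Then Y → Y · (1 + 0.22)^3
     ≈ Y · 1.8158

Percentage change = ((1 + 0.22)^3 − 1) × 100% ≈ 81.6%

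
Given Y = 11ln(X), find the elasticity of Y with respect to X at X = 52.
Elasticity = 1/ln(52) ≈ 0.2531

Elasticity = (dY/dX) · (X/Y)

dY/dX = 11/X
At X = 52: dY/dX = 11/52, Y = 11·ln(52)

Elasticity = (11/52) · (52 / (11·ln(52))) = 1/ln(52) ≈ 0.2531

Interpretation: for a small percentage change in X, the percentage change in Y is approximately 0.25 times as large.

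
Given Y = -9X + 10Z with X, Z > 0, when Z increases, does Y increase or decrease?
Y increases

Taking the partial derivative:
∂Y/∂Z = 10

∂Y/∂Z = 10 > 0 (assuming positive values)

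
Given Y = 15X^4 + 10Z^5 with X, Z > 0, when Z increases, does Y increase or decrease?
Y increases

Taking the partial derivative:
∂Y/∂Z = 50Z^4

∂Y/∂Z = 50Z^4 > 0 (assuming positive values)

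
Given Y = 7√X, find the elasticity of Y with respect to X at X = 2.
Elasticity = 1/2

Elasticity = (dY/dX) · (X/Y)

dY/dX = 7/(2·√X)
At X = 2: dY/dX = 7·√2/4, Y = 7·√2

Elasticity = (7·√2/4) · (2 / (7·√2)) = 1/2

Interpretation: for a small percentage change in X, the percentage change in Y is approximately 0.50 times as large.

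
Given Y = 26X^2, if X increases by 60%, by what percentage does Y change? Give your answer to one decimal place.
156.0%

For Y = 26X^2:
If X → X(1 + 0.6)
Then Y → Y · (1 + 0.6)^2
     = Y · 2.5600

Percentage change = ((1 + 0.6)^2 − 1) × 100% = 156.0%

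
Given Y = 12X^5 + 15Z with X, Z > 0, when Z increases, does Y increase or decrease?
Y increases

Taking the partial derivative:
∂Y/∂Z = 15

∂Y/∂Z = 15 > 0 (assuming positive values)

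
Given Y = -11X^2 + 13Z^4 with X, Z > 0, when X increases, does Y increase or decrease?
Y decreases

Taking the partial derivative:
∂Y/∂X = -22X

∂Y/∂X = -22X < 0 (assuming positive values)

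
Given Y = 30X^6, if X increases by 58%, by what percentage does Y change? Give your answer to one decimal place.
1455.8%

For Y = 30X^6:
If X → X(1 + 0.58)
Then Y → Y · (1 + 0.58)^6
     ≈ Y · 15.5576

Percentage change = ((1 + 0.58)^6 − 1) × 100% ≈ 1455.8%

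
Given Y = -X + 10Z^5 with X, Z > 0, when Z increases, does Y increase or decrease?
Y increases

Taking the partial derivative:
∂Y/∂Z = 50Z^4

∂Y/∂Z = 50Z^4 > 0 (assuming positive values)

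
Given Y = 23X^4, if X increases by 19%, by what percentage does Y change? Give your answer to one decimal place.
100.5%

For Y = 23X^4:
If X → X(1 + 0.19)
Then Y → Y · (1 + 0.19)^4
     ≈ Y · 2.0053

Percentage change = ((1 + 0.19)^4 − 1) × 100% ≈ 100.5%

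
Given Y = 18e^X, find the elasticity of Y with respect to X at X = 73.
Elasticity = 73

Elasticity = (dY/dX) · (X/Y)

dY/dX = 18·e^X
At X = 73: dY/dX = 18·e^73, Y = 18·e^73

Elasticity = (18·e^73) · (73 / (18·e^73)) = 73

Interpretation: for a small percentage change in X, the percentage change in Y is approximately 73.00 times as large.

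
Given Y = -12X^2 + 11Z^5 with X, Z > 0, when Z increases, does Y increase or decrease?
Y increases

Taking the partial derivative:
∂Y/∂Z = 55Z^4

∂Y/∂Z = 55Z^4 > 0 (assuming positive values)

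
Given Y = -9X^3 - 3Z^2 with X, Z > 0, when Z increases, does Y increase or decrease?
Y decreases

Taking the partial derivative:
∂Y/∂Z = -6Z

∂Y/∂Z = -6Z < 0 (assuming positive values)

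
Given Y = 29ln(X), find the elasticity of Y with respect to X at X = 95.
Elasticity = 1/ln(95) ≈ 0.2196

Elasticity = (dY/dX) · (X/Y)

dY/dX = 29/X
At X = 95: dY/dX = 29/95, Y = 29·ln(95)

Elasticity = (29/95) · (95 / (29·ln(95))) = 1/ln(95) ≈ 0.2196

Interpretation: for a small percentage change in X, the percentage change in Y is approximately 0.22 times as large.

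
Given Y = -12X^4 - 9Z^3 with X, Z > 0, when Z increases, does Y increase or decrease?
Y decreases

Taking the partial derivative:
∂Y/∂Z = -27Z^2

∂Y/∂Z = -27Z^2 < 0 (assuming positive values)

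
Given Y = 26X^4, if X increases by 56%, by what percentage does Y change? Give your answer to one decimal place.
492.2%

For Y = 26X^4:
If X → X(1 + 0.56)
Then Y → Y · (1 + 0.56)^4
     ≈ Y · 5.9224

Percentage change = ((1 + 0.56)^4 − 1) × 100% ≈ 492.2%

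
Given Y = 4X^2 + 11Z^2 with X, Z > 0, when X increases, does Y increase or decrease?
Y increases

Taking the partial derivative:
∂Y/∂X = 8X

∂Y/∂X = 8X > 0 (assuming positive values)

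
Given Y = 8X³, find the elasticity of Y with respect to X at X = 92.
Elasticity = 3

Elasticity = (dY/dX) · (X/Y)

dY/dX = 24·X²
At X = 92: dY/dX = 203136, Y = 6229504

Elasticity = 203136 · (92 / 6229504) = 3

Interpretation: for a small percentage change in X, the percentage change in Y is approximately 3.00 times as large.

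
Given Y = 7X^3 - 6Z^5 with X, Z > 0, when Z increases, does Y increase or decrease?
Y decreases

Taking the partial derivative:
∂Y/∂Z = -30Z^4

∂Y/∂Z = -30Z^4 < 0 (assuming positive values)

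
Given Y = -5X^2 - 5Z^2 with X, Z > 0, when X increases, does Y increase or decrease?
Y decreases

Taking the partial derivative:
∂Y/∂X = -10X

∂Y/∂X = -10X < 0 (assuming positive values)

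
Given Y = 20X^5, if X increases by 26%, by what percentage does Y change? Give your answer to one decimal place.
217.6%

For Y = 20X^5:
If X → X(1 + 0.26)
Then Y → Y · (1 + 0.26)^5
     ≈ Y · 3.1758

Percentage change = ((1 + 0.26)^5 − 1) × 100% ≈ 217.6%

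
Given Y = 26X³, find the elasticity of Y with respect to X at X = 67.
Elasticity = 3

Elasticity = (dY/dX) · (X/Y)

dY/dX = 78·X²
At X = 67: dY/dX = 350142, Y = 7819838

Elasticity = 350142 · (67 / 7819838) = 3

Interpretation: for a small percentage change in X, the percentage change in Y is approximately 3.00 times as large.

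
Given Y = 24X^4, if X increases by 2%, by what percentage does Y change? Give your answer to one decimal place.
8.2%

For Y = 24X^4:
If X → X(1 + 0.02)
Then Y → Y · (1 + 0.02)^4
     ≈ Y · 1.0824

Percentage change = ((1 + 0.02)^4 − 1) × 100% ≈ 8.2%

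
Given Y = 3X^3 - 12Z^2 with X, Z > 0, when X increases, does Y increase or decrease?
Y increases

Taking the partial derivative:
∂Y/∂X = 9X^2

∂Y/∂X = 9X^2 > 0 (assuming positive values)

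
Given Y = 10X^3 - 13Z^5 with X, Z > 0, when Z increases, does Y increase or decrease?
Y decreases

Taking the partial derivative:
∂Y/∂Z = -65Z^4

∂Y/∂Z = -65Z^4 < 0 (assuming positive values)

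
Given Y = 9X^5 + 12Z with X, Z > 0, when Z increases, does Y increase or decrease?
Y increases

Taking the partial derivative:
∂Y/∂Z = 12

∂Y/∂Z = 12 > 0 (assuming positive values)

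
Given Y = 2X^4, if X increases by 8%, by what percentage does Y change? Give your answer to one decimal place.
36.0%

For Y = 2X^4:
If X → X(1 + 0.08)
Then Y → Y · (1 + 0.08)^4
     ≈ Y · 1.3605

Percentage change = ((1 + 0.08)^4 − 1) × 100% ≈ 36.0%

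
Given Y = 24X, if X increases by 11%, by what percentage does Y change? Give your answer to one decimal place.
11.0%

For Y = 24X:
If X → X(1 + 0.11)
Then Y → Y · (1 + 0.11)^1
     = Y · 1.1100

Percentage change = ((1 + 0.11)^1 − 1) × 100% = 11.0%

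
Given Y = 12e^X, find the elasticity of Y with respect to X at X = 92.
Elasticity = 92

Elasticity = (dY/dX) · (X/Y)

dY/dX = 12·e^X
At X = 92: dY/dX = 12·e^92, Y = 12·e^92

Elasticity = (12·e^92) · (92 / (12·e^92)) = 92

Interpretation: for a small percentage change in X, the percentage change in Y is approximately 92.00 times as large.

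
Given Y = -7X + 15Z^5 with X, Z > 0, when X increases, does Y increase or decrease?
Y decreases

Taking the partial derivative:
∂Y/∂X = -7

∂Y/∂X = -7 < 0 (assuming positive values)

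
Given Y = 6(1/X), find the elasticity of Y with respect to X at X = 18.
Elasticity = -1

Elasticity = (dY/dX) · (X/Y)

dY/dX = -6/X²
At X = 18: dY/dX = -1/54, Y = 1/3

Elasticity = (-1/54) · (18 / (1/3)) = -1

Interpretation: for a small percentage change in X, the percentage change in Y is approximately -1.00 times as large.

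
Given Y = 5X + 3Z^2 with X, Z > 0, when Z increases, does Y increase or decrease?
Y increases

Taking the partial derivative:
∂Y/∂Z = 6Z

∂Y/∂Z = 6Z > 0 (assuming positive values)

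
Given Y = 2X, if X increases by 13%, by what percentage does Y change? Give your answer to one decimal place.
13.0%

For Y = 2X:
If X → X(1 + 0.13)
Then Y → Y · (1 + 0.13)^1
     = Y · 1.1300

Percentage change = ((1 + 0.13)^1 − 1) × 100% = 13.0%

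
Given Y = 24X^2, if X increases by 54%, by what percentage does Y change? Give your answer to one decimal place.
137.2%

For Y = 24X^2:
If X → X(1 + 0.54)
Then Y → Y · (1 + 0.54)^2
     = Y · 2.3716

Percentage change = ((1 + 0.54)^2 − 1) × 100% ≈ 137.2%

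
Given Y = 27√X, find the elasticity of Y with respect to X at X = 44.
Elasticity = 1/2

Elasticity = (dY/dX) · (X/Y)

dY/dX = 27/(2·√X)
At X = 44: dY/dX = 27·√11/44, Y = 54·√11

Elasticity = (27·√11/44) · (44 / (54·√11)) = 1/2

Interpretation: for a small percentage change in X, the percentage change in Y is approximately 0.50 times as large.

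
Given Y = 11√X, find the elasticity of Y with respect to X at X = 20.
Elasticity = 1/2

Elasticity = (dY/dX) · (X/Y)

dY/dX = 11/(2·√X)
At X = 20: dY/dX = 11·√5/20, Y = 22·√5

Elasticity = (11·√5/20) · (20 / (22·√5)) = 1/2

Interpretation: for a small percentage change in X, the percentage change in Y is approximately 0.50 times as large.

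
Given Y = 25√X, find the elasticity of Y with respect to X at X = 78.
Elasticity = 1/2

Elasticity = (dY/dX) · (X/Y)

dY/dX = 25/(2·√X)
At X = 78: dY/dX = 25·√78/156, Y = 25·√78

Elasticity = (25·√78/156) · (78 / (25·√78)) = 1/2

Interpretation: for a small percentage change in X, the percentage change in Y is approximately 0.50 times as large.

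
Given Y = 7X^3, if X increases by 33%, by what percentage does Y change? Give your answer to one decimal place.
135.3%

For Y = 7X^3:
If X → X(1 + 0.33)
Then Y → Y · (1 + 0.33)^3
     ≈ Y · 2.3526

Percentage change = ((1 + 0.33)^3 − 1) × 100% ≈ 135.3%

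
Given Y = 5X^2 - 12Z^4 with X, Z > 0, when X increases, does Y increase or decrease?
Y increases

Taking the partial derivative:
∂Y/∂X = 10X

∂Y/∂X = 10X > 0 (assuming positive values)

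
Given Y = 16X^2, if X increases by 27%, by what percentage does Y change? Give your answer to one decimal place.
61.3%

For Y = 16X^2:
If X → X(1 + 0.27)
Then Y → Y · (1 + 0.27)^2
     = Y · 1.6129

Percentage change = ((1 + 0.27)^2 − 1) × 100% ≈ 61.3%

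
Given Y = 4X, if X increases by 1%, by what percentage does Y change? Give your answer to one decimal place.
1.0%

For Y = 4X:
If X → X(1 + 0.01)
Then Y → Y · (1 + 0.01)^1
     = Y · 1.0100

Percentage change = ((1 + 0.01)^1 − 1) × 100% = 1.0%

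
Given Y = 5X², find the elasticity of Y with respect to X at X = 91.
Elasticity = 2

Elasticity = (dY/dX) · (X/Y)

dY/dX = 10·X
At X = 91: dY/dX = 910, Y = 41405

Elasticity = 910 · (91 / 41405) = 2

Interpretation: for a small percentage change in X, the percentage change in Y is approximately 2.00 times as large.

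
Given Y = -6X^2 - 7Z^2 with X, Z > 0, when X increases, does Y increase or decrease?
Y decreases

Taking the partial derivative:
∂Y/∂X = -12X

∂Y/∂X = -12X < 0 (assuming positive values)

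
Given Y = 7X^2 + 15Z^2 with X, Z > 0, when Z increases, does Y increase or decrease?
Y increases

Taking the partial derivative:
∂Y/∂Z = 30Z

∂Y/∂Z = 30Z > 0 (assuming positive values)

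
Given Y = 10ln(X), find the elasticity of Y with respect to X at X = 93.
Elasticity = 1/ln(93) ≈ 0.2206

Elasticity = (dY/dX) · (X/Y)

dY/dX = 10/X
At X = 93: dY/dX = 10/93, Y = 10·ln(93)

Elasticity = (10/93) · (93 / (10·ln(93))) = 1/ln(93) ≈ 0.2206

Interpretation: for a small percentage change in X, the percentage change in Y is approximately 0.22 times as large.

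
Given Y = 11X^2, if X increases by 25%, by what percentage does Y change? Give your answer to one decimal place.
56.3%

For Y = 11X^2:
If X → X(1 + 0.25)
Then Y → Y · (1 + 0.25)^2
     = Y · 1.5625

Percentage change = ((1 + 0.25)^2 − 1) × 100% ≈ 56.3%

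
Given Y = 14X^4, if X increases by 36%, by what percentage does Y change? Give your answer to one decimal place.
242.1%

For Y = 14X^4:
If X → X(1 + 0.36)
Then Y → Y · (1 + 0.36)^4
     ≈ Y · 3.4210

Percentage change = ((1 + 0.36)^4 − 1) × 100% ≈ 242.1%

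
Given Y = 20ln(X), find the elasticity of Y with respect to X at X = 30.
Elasticity = 1/ln(30) ≈ 0.2940

Elasticity = (dY/dX) · (X/Y)

dY/dX = 20/X
At X = 30: dY/dX = 2/3, Y = 20·ln(30)

Elasticity = (2/3) · (30 / (20·ln(30))) = 1/ln(30) ≈ 0.2940

Interpretation: for a small percentage change in X, the percentage change in Y is approximately 0.29 times as large.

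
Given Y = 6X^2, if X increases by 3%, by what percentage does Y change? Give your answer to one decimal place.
6.1%

For Y = 6X^2:
If X → X(1 + 0.03)
Then Y → Y · (1 + 0.03)^2
     = Y · 1.0609

Percentage change = ((1 + 0.03)^2 − 1) × 100% ≈ 6.1%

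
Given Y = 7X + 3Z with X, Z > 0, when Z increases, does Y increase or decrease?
Y increases

Taking the partial derivative:
∂Y/∂Z = 3

∂Y/∂Z = 3 > 0 (assuming positive values)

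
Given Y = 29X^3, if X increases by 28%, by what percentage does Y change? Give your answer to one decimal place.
109.7%

For Y = 29X^3:
If X → X(1 + 0.28)
Then Y → Y · (1 + 0.28)^3
     ≈ Y · 2.0972

Percentage change = ((1 + 0.28)^3 − 1) × 100% ≈ 109.7%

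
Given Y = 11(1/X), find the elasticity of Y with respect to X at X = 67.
Elasticity = -1

Elasticity = (dY/dX) · (X/Y)

dY/dX = -11/X²
At X = 67: dY/dX = -11/4489, Y = 11/67

Elasticity = (-11/4489) · (67 / (11/67)) = -1

Interpretation: for a small percentage change in X, the percentage change in Y is approximately -1.00 times as large.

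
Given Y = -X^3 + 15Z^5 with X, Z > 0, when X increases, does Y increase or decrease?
Y decreases

Taking the partial derivative:
∂Y/∂X = -3X^2

∂Y/∂X = -3X^2 < 0 (assuming positive values)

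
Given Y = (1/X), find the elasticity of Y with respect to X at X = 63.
Elasticity = -1

Elasticity = (dY/dX) · (X/Y)

dY/dX = -1/X²
At X = 63: dY/dX = -1/3969, Y = 1/63

Elasticity = (-1/3969) · (63 / (1/63)) = -1

Interpretation: for a small percentage change in X, the percentage change in Y is approximately -1.00 times as large.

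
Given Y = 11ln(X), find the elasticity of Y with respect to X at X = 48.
Elasticity = 1/ln(48) ≈ 0.2583

Elasticity = (dY/dX) · (X/Y)

dY/dX = 11/X
At X = 48: dY/dX = 11/48, Y = 11·ln(48)

Elasticity = (11/48) · (48 / (11·ln(48))) = 1/ln(48) ≈ 0.2583

Interpretation: for a small percentage change in X, the percentage change in Y is approximately 0.26 times as large.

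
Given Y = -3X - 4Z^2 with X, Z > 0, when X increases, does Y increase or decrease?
Y decreases

Taking the partial derivative:
∂Y/∂X = -3

∂Y/∂X = -3 < 0 (assuming positive values)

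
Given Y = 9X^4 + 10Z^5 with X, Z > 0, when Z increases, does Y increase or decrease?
Y increases

Taking the partial derivative:
∂Y/∂Z = 50Z^4

∂Y/∂Z = 50Z^4 > 0 (assuming positive values)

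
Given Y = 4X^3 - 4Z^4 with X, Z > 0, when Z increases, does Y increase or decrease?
Y decreases

Taking the partial derivative:
∂Y/∂Z = -16Z^3

∂Y/∂Z = -16Z^3 < 0 (assuming positive values)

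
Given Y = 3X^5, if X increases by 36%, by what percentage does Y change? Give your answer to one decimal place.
365.3%

For Y = 3X^5:
If X → X(1 + 0.36)
Then Y → Y · (1 + 0.36)^5
     ≈ Y · 4.6526

Percentage change = ((1 + 0.36)^5 − 1) × 100% ≈ 365.3%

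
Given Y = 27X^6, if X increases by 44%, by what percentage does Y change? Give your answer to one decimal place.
791.6%

For Y = 27X^6:
If X → X(1 + 0.44)
Then Y → Y · (1 + 0.44)^6
     ≈ Y · 8.9161

Percentage change = ((1 + 0.44)^6 − 1) × 100% ≈ 791.6%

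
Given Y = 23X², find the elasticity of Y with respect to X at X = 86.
Elasticity = 2

Elasticity = (dY/dX) · (X/Y)

dY/dX = 46·X
At X = 86: dY/dX = 3956, Y = 170108

Elasticity = 3956 · (86 / 170108) = 2

Interpretation: for a small percentage change in X, the percentage change in Y is approximately 2.00 times as large.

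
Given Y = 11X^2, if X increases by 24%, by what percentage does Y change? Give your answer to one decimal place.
53.8%

For Y = 11X^2:
If X → X(1 + 0.24)
Then Y → Y · (1 + 0.24)^2
     = Y · 1.5376

Percentage change = ((1 + 0.24)^2 − 1) × 100% ≈ 53.8%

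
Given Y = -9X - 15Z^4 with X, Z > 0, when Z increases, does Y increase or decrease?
Y decreases

Taking the partial derivative:
∂Y/∂Z = -60Z^3

∂Y/∂Z = -60Z^3 < 0 (assuming positive values)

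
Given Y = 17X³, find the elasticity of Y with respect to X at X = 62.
Elasticity = 3

Elasticity = (dY/dX) · (X/Y)

dY/dX = 51·X²
At X = 62: dY/dX = 196044, Y = 4051576

Elasticity = 196044 · (62 / 4051576) = 3

Interpretation: for a small percentage change in X, the percentage change in Y is approximately 3.00 times as large.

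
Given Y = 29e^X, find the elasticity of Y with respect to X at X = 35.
Elasticity = 35

Elasticity = (dY/dX) · (X/Y)

dY/dX = 29·e^X
At X = 35: dY/dX = 29·e^35, Y = 29·e^35

Elasticity = (29·e^35) · (35 / (29·e^35)) = 35

Interpretation: for a small percentage change in X, the percentage change in Y is approximately 35.00 times as large.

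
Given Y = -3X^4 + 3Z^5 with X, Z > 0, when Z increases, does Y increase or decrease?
Y increases

Taking the partial derivative:
∂Y/∂Z = 15Z^4

∂Y/∂Z = 15Z^4 > 0 (assuming positive values)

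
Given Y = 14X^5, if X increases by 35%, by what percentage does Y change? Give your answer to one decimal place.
348.4%

For Y = 14X^5:
If X → X(1 + 0.35)
Then Y → Y · (1 + 0.35)^5
     ≈ Y · 4.4840

Percentage change = ((1 + 0.35)^5 − 1) × 100% ≈ 348.4%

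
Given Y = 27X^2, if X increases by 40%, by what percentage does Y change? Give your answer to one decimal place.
96.0%

For Y = 27X^2:
If X → X(1 + 0.4)
Then Y → Y · (1 + 0.4)^2
     = Y · 1.9600

Percentage change = ((1 + 0.4)^2 − 1) × 100% = 96.0%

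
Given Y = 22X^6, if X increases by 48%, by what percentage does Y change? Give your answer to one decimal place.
950.9%

For Y = 22X^6:
If X → X(1 + 0.48)
Then Y → Y · (1 + 0.48)^6
     ≈ Y · 10.5092

Percentage change = ((1 + 0.48)^6 − 1) × 100% ≈ 950.9%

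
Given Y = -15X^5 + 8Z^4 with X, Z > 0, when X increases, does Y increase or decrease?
Y decreases

Taking the partial derivative:
∂Y/∂X = -75X^4

∂Y/∂X = -75X^4 < 0 (assuming positive values)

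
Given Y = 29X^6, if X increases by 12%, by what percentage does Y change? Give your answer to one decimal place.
97.4%

For Y = 29X^6:
If X → X(1 + 0.12)
Then Y → Y · (1 + 0.12)^6
     ≈ Y · 1.9738

Percentage change = ((1 + 0.12)^6 − 1) × 100% ≈ 97.4%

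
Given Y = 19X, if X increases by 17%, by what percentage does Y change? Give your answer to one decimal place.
17.0%

For Y = 19X:
If X → X(1 + 0.17)
Then Y → Y · (1 + 0.17)^1
     = Y · 1.1700

Percentage change = ((1 + 0.17)^1 − 1) × 100% = 17.0%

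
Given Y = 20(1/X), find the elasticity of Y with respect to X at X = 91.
Elasticity = -1

Elasticity = (dY/dX) · (X/Y)

dY/dX = -20/X²
At X = 91: dY/dX = -20/8281, Y = 20/91

Elasticity = (-20/8281) · (91 / (20/91)) = -1

Interpretation: for a small percentage change in X, the percentage change in Y is approximately -1.00 times as large.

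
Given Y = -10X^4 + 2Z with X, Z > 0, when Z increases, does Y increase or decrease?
Y increases

Taking the partial derivative:
∂Y/∂Z = 2

∂Y/∂Z = 2 > 0 (assuming positive values)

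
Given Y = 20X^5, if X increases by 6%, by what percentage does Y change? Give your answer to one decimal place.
33.8%

For Y = 20X^5:
If X → X(1 + 0.06)
Then Y → Y · (1 + 0.06)^5
     ≈ Y · 1.3382

Percentage change = ((1 + 0.06)^5 − 1) × 100% ≈ 33.8%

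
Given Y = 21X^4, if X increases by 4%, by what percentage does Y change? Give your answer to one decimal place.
17.0%

For Y = 21X^4:
If X → X(1 + 0.04)
Then Y → Y · (1 + 0.04)^4
     ≈ Y · 1.1699

Percentage change = ((1 + 0.04)^4 − 1) × 100% ≈ 17.0%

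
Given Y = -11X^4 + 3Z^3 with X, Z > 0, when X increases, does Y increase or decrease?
Y decreases

Taking the partial derivative:
∂Y/∂X = -44X^3

∂Y/∂X = -44X^3 < 0 (assuming positive values)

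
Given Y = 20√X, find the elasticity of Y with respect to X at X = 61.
Elasticity = 1/2

Elasticity = (dY/dX) · (X/Y)

dY/dX = 10/√X
At X = 61: dY/dX = 10·√61/61, Y = 20·√61

Elasticity = (10·√61/61) · (61 / (20·√61)) = 1/2

Interpretation: for a small percentage change in X, the percentage change in Y is approximately 0.50 times as large.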